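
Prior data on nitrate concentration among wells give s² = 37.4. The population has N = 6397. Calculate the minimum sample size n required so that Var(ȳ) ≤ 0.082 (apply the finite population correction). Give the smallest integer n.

426

Without fpc, n₀ = s²/D = 37.4/0.082 = 456.0976.
With fpc, (1 − n/N)·s²/n ≤ D requires n ≥ n₀/(1 + n₀/N) = 456.0976/(1 + 456.0976/6397) = 425.7427.
Rounding up, n = 426.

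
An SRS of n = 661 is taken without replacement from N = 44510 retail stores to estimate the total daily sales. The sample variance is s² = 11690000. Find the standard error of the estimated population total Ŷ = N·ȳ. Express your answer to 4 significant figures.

Var(Ŷ) = N²·Var(ȳ) = N²·(1 − n/N)·s²/n.
f = 661/44510 = 0.01485060; Var(ȳ) = 0.98514940·11690000/661 = 17422.688.
Var(Ŷ) = 44510² · 17422.688 = 3.4516786 × 10^13.
SE(Ŷ) = √(3.4516786 × 10^13) = 5.875 × 10^6.

5.875 × 10^6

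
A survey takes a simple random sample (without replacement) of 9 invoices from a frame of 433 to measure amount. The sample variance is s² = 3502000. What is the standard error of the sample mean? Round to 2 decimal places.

617.27

Under SRS without replacement, Var(ȳ) = (1 − f)·s²/n with f = n/N = 9/433 = 0.02078522.
Var(ȳ) = (1 − 0.02078522)·3502000/9 = 0.97921478·389111.11 = 381023.35.
SE(ȳ) = √(381023.35) = 617.27.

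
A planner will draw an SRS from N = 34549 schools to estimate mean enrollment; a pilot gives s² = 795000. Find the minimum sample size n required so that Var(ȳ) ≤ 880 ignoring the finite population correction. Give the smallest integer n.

Without fpc, n₀ = s²/D = 795000/880 = 903.4091.
Rounding up, n = 904.

904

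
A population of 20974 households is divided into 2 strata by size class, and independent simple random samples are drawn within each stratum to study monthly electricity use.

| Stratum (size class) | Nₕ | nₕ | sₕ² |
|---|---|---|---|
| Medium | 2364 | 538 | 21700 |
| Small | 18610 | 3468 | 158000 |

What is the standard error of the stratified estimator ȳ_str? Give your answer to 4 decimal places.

Var(ȳ_str) = Σₕ Wₕ²(1 − fₕ)sₕ²/nₕ with Wₕ = Nₕ/N, N = 20974.
Medium: Wₕ = 0.11271098; term = 0.11271098²·(1 − 0.22758037)·21700/538 = 0.3957885.
Small: Wₕ = 0.88728902; term = 0.88728902²·(1 − 0.18635142)·158000/3468 = 29.184018.
Sum = 29.579807.
SE = √(29.579807) = 5.4387.

5.4387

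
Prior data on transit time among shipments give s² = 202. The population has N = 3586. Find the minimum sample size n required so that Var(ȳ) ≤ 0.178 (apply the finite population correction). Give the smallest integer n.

Without fpc, n₀ = s²/D = 202/0.178 = 1134.8315.
With fpc, (1 − n/N)·s²/n ≤ D requires n ≥ n₀/(1 + n₀/N) = 1134.8315/(1 + 1134.8315/3586) = 862.0316.
Rounding up, n = 863.

863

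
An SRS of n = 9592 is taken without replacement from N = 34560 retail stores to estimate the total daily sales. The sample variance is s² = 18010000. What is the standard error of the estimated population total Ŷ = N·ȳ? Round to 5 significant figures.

1.2729 × 10^6

Var(Ŷ) = N²·Var(ȳ) = N²·(1 − n/N)·s²/n.
f = 9592/34560 = 0.27754630; Var(ȳ) = 0.72245370·18010000/9592 = 1356.4837.
Var(Ŷ) = 34560² · 1356.4837 = 1.6201754 × 10^12.
SE(Ŷ) = √(1.6201754 × 10^12) = 1.2729 × 10^6.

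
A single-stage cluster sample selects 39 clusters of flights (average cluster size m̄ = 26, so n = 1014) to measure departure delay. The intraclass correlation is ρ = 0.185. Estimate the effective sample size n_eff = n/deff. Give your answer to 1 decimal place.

deff = 1 + (26 − 1)·0.185 = 1 + 4.625 = 5.625.
n_eff = 1014 / 5.625 = 180.3.

180.3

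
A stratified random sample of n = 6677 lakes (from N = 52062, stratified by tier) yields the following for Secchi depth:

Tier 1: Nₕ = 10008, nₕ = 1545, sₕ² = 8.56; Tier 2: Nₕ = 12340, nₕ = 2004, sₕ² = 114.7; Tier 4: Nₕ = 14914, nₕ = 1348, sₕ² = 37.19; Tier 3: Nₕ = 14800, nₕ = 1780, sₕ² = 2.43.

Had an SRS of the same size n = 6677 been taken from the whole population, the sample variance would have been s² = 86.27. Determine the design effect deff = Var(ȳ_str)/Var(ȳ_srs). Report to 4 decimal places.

0.4460

Var(ȳ_str) = Σ Wₕ²(1−fₕ)sₕ²/nₕ with Wₕ = Nₕ/52062:
  Tier 1: (10008/52062)²·(1−1545/10008)·8.56/1545 = 1.7313115 × 10^-4
  Tier 2: (12340/52062)²·(1−2004/12340)·114.7/2004 = 0.002693343
  Tier 4: (14914/52062)²·(1−1348/14914)·37.19/1348 = 0.0020593992
  Tier 3: (14800/52062)²·(1−1780/14800)·2.43/1780 = 9.7054857 × 10^-5
  → Var(ȳ_str) = 0.0050229282.
Var(ȳ_srs) = (1 − 6677/52062)·86.27/6677 = 0.011263411.
deff = 0.0050229282 / 0.011263411 = 0.4460.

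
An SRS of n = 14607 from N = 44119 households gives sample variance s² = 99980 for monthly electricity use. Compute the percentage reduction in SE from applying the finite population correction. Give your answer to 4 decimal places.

18.2126

f = n/N = 14607/44119 = 0.33108185.
SE_no-fpc = √(s²/n) = 2.6162308; SE_fpc = √((1−f)s²/n) = 2.1397476.
Ratio = √(1−f) = 0.81787417. Reduction = 100·(1 − 0.81787417) = 18.2126%.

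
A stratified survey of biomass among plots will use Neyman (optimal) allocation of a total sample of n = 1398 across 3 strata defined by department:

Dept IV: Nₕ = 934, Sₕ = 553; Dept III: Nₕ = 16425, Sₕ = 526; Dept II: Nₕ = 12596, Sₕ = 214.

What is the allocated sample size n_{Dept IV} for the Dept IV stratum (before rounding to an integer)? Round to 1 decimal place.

Neyman allocation: nₕ = n·NₕSₕ / Σⱼ NⱼSⱼ.
Σ NⱼSⱼ = 934·553 + 16425·526 + 12596·214 = 1.1851596 × 10^7.
n_{Dept IV} = 1398·934·553 / (1.1851596 × 10^7) = 60.9.

60.9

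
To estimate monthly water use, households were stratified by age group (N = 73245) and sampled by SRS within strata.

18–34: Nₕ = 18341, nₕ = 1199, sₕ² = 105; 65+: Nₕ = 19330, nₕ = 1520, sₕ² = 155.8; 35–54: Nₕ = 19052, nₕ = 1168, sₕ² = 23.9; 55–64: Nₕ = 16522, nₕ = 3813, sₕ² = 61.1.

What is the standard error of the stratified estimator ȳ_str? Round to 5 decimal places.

Var(ȳ_str) = Σₕ Wₕ²(1 − fₕ)sₕ²/nₕ with Wₕ = Nₕ/N, N = 73245.
18–34: Wₕ = 0.25040617; term = 0.25040617²·(1 − 0.06537266)·105/1199 = 0.0051321418.
65+: Wₕ = 0.26390880; term = 0.26390880²·(1 − 0.07863425)·155.8/1520 = 0.0065775426.
35–54: Wₕ = 0.26011332; term = 0.26011332²·(1 − 0.06130590)·23.9/1168 = 0.0012995839.
55–64: Wₕ = 0.22557171; term = 0.22557171²·(1 − 0.23078320)·61.1/3813 = 6.2718034 × 10^-4.
Sum = 0.013636449.
SE = √(0.013636449) = 0.11678.

0.11678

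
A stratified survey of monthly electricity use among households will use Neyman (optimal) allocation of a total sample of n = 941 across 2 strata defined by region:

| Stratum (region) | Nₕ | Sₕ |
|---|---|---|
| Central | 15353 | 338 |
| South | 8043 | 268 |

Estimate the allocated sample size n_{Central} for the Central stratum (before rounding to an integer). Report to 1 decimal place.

664.8

Neyman allocation: nₕ = n·NₕSₕ / Σⱼ NⱼSⱼ.
Σ NⱼSⱼ = 15353·338 + 8043·268 = 7.344838 × 10^6.
n_{Central} = 941·15353·338 / (7.344838 × 10^6) = 664.8.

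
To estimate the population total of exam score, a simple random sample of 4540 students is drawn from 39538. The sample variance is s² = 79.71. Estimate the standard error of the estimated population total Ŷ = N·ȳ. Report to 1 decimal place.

4929.0

Var(Ŷ) = N²·Var(ȳ) = N²·(1 − n/N)·s²/n.
f = 4540/39538 = 0.11482624; Var(ȳ) = 0.88517376·79.71/4540 = 0.015541234.
Var(Ŷ) = 39538² · 0.015541234 = 2.4294888 × 10^7.
SE(Ŷ) = √(2.4294888 × 10^7) = 4929.0.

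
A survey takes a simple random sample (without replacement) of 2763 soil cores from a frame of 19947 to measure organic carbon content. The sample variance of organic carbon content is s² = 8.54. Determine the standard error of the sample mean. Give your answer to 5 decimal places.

0.05160

Under SRS without replacement, Var(ȳ) = (1 − f)·s²/n with f = n/N = 2763/19947 = 0.13851707.
Var(ȳ) = (1 − 0.13851707)·8.54/2763 = 0.86148293·0.0030908433 = 0.0026627087.
SE(ȳ) = √(0.0026627087) = 0.05160.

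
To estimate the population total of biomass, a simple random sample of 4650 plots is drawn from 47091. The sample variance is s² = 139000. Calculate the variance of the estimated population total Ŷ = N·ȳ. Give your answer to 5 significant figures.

Var(Ŷ) = N²·Var(ȳ) = N²·(1 − n/N)·s²/n.
f = 4650/47091 = 0.09874498; Var(ȳ) = 0.90125502·139000/4650 = 26.940741.
Var(Ŷ) = 47091² · 26.940741 = 5.9742771 × 10^10.

5.9743 × 10^10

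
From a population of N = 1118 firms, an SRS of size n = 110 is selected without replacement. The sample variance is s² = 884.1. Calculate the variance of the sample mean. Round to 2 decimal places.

7.25

Under SRS without replacement, Var(ȳ) = (1 − f)·s²/n with f = n/N = 110/1118 = 0.09838998.
Var(ȳ) = (1 − 0.09838998)·884.1/110 = 0.90161002·8.0372727 = 7.2464856.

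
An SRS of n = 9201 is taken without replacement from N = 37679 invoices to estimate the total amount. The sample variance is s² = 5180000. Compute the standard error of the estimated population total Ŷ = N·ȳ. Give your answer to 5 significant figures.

Var(Ŷ) = N²·Var(ȳ) = N²·(1 − n/N)·s²/n.
f = 9201/37679 = 0.24419438; Var(ȳ) = 0.75580562·5180000/9201 = 425.50518.
Var(Ŷ) = 37679² · 425.50518 = 6.040927 × 10^11.
SE(Ŷ) = √(6.040927 × 10^11) = 777230.

777230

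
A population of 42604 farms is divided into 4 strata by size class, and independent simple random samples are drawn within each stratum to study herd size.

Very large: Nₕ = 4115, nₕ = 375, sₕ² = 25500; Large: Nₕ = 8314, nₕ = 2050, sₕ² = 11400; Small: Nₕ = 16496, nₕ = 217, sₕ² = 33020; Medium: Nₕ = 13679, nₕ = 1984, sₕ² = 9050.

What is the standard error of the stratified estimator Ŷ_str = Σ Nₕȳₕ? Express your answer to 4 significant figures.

207200

Var(Ŷ_str) = Σₕ Nₕ²(1 − fₕ)sₕ²/nₕ.
Very large: 4115²·(1 − 375/4115)·25500/375 = 1.0465268 × 10^9.
Large: 8314²·(1 − 2050/8314)·11400/2050 = 2.8960947 × 10^8.
Small: 16496²·(1 − 217/16496)·33020/217 = 4.0862385 × 10^10.
Medium: 13679²·(1 − 1984/13679)·9050/1984 = 7.297288 × 10^8.
Sum = 4.292825 × 10^10.
SE = √(4.292825 × 10^10) = 207200.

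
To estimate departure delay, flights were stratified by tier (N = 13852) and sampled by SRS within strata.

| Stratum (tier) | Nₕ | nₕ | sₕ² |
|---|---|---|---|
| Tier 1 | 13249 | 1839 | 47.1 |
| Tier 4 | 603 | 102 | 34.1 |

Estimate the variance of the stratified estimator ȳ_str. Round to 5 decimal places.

0.02070

Var(ȳ_str) = Σₕ Wₕ²(1 − fₕ)sₕ²/nₕ with Wₕ = Nₕ/N, N = 13852.
Tier 1: Wₕ = 0.95646838; term = 0.95646838²·(1 − 0.13880293)·47.1/1839 = 0.020178225.
Tier 4: Wₕ = 0.04353162; term = 0.04353162²·(1 − 0.16915423)·34.1/102 = 5.263617 × 10^-4.
Sum = 0.020704587.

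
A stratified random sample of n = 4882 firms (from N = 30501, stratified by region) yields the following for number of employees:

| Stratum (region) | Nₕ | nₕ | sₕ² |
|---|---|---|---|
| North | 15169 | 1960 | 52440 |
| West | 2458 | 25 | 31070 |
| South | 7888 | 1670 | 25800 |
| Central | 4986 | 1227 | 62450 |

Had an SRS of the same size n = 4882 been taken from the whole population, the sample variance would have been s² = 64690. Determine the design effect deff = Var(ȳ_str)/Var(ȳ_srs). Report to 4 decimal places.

Var(ȳ_str) = Σ Wₕ²(1−fₕ)sₕ²/nₕ with Wₕ = Nₕ/30501:
  North: (15169/30501)²·(1−1960/15169)·52440/1960 = 5.7624258
  West: (2458/30501)²·(1−25/2458)·31070/25 = 7.9890856
  South: (7888/30501)²·(1−1670/7888)·25800/1670 = 0.81450302
  Central: (4986/30501)²·(1−1227/4986)·62450/1227 = 1.0253788
  → Var(ȳ_str) = 15.591393.
Var(ȳ_srs) = (1 − 4882/30501)·64690/4882 = 11.129803.
deff = 15.591393 / 11.129803 = 1.4009.

1.4009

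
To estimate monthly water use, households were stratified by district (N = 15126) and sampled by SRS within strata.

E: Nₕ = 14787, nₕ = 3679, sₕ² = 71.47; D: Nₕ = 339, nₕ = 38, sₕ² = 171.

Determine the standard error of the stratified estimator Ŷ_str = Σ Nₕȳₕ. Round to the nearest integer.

1911

Var(Ŷ_str) = Σₕ Nₕ²(1 − fₕ)sₕ²/nₕ.
E: 14787²·(1 − 3679/14787)·71.47/3679 = 3.1908761 × 10^6.
D: 339²·(1 − 38/339)·171/38 = 459175.5.
Sum = 3.6500516 × 10^6.
SE = √(3.6500516 × 10^6) = 1911.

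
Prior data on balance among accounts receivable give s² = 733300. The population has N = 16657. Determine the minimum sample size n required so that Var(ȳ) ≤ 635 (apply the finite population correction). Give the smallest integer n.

1080

Without fpc, n₀ = s²/D = 733300/635 = 1154.8031.
With fpc, (1 − n/N)·s²/n ≤ D requires n ≥ n₀/(1 + n₀/N) = 1154.8031/(1 + 1154.8031/16657) = 1079.9331.
Rounding up, n = 1080.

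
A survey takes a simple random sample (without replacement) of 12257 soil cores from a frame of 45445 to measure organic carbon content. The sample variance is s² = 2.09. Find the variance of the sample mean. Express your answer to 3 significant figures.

Under SRS without replacement, Var(ȳ) = (1 − f)·s²/n with f = n/N = 12257/45445 = 0.26971064.
Var(ȳ) = (1 − 0.26971064)·2.09/12257 = 0.73028936·1.7051481 × 10^-4 = 1.2452515 × 10^-4.

1.25 × 10^-4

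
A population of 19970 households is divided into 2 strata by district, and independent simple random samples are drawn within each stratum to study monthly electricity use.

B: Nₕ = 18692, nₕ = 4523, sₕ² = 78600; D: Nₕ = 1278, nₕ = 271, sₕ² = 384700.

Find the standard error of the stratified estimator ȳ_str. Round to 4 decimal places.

4.0152

Var(ȳ_str) = Σₕ Wₕ²(1 − fₕ)sₕ²/nₕ with Wₕ = Nₕ/N, N = 19970.
B: Wₕ = 0.93600401; term = 0.93600401²·(1 − 0.24197518)·78600/4523 = 11.54077.
D: Wₕ = 0.06399599; term = 0.06399599²·(1 − 0.21205008)·384700/271 = 4.5809662.
Sum = 16.121736.
SE = √(16.121736) = 4.0152.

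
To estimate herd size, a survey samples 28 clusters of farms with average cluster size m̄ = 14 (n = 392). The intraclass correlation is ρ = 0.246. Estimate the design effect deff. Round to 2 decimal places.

4.20

deff = 1 + (14 − 1)·0.246 = 1 + 3.198 = 4.198.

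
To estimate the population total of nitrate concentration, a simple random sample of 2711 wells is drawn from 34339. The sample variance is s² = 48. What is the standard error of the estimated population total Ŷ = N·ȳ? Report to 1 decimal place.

4385.2

Var(Ŷ) = N²·Var(ȳ) = N²·(1 − n/N)·s²/n.
f = 2711/34339 = 0.07894813; Var(ȳ) = 0.92105187·48/2711 = 0.016307816.
Var(Ŷ) = 34339² · 0.016307816 = 1.9229637 × 10^7.
SE(Ŷ) = √(1.9229637 × 10^7) = 4385.2.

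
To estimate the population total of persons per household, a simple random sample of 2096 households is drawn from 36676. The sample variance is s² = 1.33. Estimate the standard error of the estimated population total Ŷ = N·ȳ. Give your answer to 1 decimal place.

897.1

Var(Ŷ) = N²·Var(ȳ) = N²·(1 − n/N)·s²/n.
f = 2096/36676 = 0.05714909; Var(ȳ) = 0.94285091·1.33/2096 = 5.9827849 × 10^-4.
Var(Ŷ) = 36676² · (5.9827849 × 10^-4) = 804761.73.
SE(Ŷ) = √(804761.73) = 897.1.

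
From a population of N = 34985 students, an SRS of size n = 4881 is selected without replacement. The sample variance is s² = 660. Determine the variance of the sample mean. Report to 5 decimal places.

Under SRS without replacement, Var(ȳ) = (1 − f)·s²/n with f = n/N = 4881/34985 = 0.13951694.
Var(ȳ) = (1 − 0.13951694)·660/4881 = 0.86048306·0.13521819 = 0.11635297.

0.11635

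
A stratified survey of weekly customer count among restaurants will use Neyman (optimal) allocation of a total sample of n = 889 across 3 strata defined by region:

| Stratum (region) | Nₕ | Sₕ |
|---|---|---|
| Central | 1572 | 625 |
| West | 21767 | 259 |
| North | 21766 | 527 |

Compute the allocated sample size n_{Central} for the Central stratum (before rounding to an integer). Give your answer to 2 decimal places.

48.28

Neyman allocation: nₕ = n·NₕSₕ / Σⱼ NⱼSⱼ.
Σ NⱼSⱼ = 1572·625 + 21767·259 + 21766·527 = 1.8090835 × 10^7.
n_{Central} = 889·1572·625 / (1.8090835 × 10^7) = 48.28.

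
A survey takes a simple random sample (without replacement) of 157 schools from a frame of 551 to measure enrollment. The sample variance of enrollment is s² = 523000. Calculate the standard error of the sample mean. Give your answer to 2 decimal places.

Under SRS without replacement, Var(ȳ) = (1 − f)·s²/n with f = n/N = 157/551 = 0.28493648.
Var(ȳ) = (1 − 0.28493648)·523000/157 = 0.71506352·3331.2102 = 2382.0269.
SE(ȳ) = √(2382.0269) = 48.81.

48.81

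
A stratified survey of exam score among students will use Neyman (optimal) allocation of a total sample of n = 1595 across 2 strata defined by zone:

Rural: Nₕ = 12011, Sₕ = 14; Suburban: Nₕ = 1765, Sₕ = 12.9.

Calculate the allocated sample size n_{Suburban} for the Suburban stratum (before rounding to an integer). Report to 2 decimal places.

190.21

Neyman allocation: nₕ = n·NₕSₕ / Σⱼ NⱼSⱼ.
Σ NⱼSⱼ = 12011·14 + 1765·12.9 = 190922.5.
n_{Suburban} = 1595·1765·12.9 / 190922.5 = 190.21.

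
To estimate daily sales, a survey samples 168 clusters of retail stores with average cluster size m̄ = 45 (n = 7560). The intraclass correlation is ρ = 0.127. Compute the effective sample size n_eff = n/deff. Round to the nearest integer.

1148

deff = 1 + (45 − 1)·0.127 = 1 + 5.588 = 6.588.
n_eff = 7560 / 6.588 = 1148.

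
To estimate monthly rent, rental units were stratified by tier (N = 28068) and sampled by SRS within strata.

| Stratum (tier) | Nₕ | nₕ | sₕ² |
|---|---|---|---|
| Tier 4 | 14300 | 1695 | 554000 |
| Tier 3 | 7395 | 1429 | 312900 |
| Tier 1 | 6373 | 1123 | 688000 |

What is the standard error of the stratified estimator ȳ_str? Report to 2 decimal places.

Var(ȳ_str) = Σₕ Wₕ²(1 − fₕ)sₕ²/nₕ with Wₕ = Nₕ/N, N = 28068.
Tier 4: Wₕ = 0.50947698; term = 0.50947698²·(1 − 0.11853147)·554000/1695 = 74.781817.
Tier 3: Wₕ = 0.26346729; term = 0.26346729²·(1 − 0.19323867)·312900/1429 = 12.262297.
Tier 1: Wₕ = 0.22705572; term = 0.22705572²·(1 − 0.17621214)·688000/1123 = 26.018902.
Sum = 113.06302.
SE = √(113.06302) = 10.63.

10.63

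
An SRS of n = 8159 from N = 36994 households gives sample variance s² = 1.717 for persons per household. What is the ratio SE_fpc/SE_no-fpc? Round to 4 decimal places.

0.8829

f = n/N = 8159/36994 = 0.22054928.
SE_no-fpc = √(s²/n) = 0.014506635; SE_fpc = √((1−f)s²/n) = 0.012807401.
Ratio = √(1−f) = 0.88286506.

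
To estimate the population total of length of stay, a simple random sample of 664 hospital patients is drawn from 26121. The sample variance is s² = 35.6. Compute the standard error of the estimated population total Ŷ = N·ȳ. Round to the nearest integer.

5971

Var(Ŷ) = N²·Var(ȳ) = N²·(1 − n/N)·s²/n.
f = 664/26121 = 0.02542016; Var(ȳ) = 0.97457984·35.6/664 = 0.05225157.
Var(Ŷ) = 26121² · 0.05225157 = 3.5651593 × 10^7.
SE(Ŷ) = √(3.5651593 × 10^7) = 5971.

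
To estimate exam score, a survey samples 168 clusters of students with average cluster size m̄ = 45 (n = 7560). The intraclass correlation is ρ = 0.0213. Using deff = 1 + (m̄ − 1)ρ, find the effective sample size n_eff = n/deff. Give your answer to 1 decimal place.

3902.5

deff = 1 + (45 − 1)·0.0213 = 1 + 0.9372 = 1.9372.
n_eff = 7560 / 1.9372 = 3902.5.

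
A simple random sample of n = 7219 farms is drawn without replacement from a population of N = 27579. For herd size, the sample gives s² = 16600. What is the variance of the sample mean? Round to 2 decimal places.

1.70

Under SRS without replacement, Var(ȳ) = (1 − f)·s²/n with f = n/N = 7219/27579 = 0.26175713.
Var(ȳ) = (1 − 0.26175713)·16600/7219 = 0.73824287·2.2994875 = 1.6975802.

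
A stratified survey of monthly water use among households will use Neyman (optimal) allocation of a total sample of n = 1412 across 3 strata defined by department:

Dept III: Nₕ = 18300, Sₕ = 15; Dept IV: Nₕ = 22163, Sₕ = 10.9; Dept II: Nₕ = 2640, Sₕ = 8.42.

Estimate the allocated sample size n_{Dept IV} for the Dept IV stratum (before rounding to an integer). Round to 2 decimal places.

633.67

Neyman allocation: nₕ = n·NₕSₕ / Σⱼ NⱼSⱼ.
Σ NⱼSⱼ = 18300·15 + 22163·10.9 + 2640·8.42 = 538305.5.
n_{Dept IV} = 1412·22163·10.9 / 538305.5 = 633.67.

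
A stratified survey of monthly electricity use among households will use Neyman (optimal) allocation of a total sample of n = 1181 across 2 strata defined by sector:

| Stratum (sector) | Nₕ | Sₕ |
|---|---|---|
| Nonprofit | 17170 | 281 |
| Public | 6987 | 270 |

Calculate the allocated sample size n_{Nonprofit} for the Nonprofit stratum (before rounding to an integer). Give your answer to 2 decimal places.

Neyman allocation: nₕ = n·NₕSₕ / Σⱼ NⱼSⱼ.
Σ NⱼSⱼ = 17170·281 + 6987·270 = 6.71126 × 10^6.
n_{Nonprofit} = 1181·17170·281 / (6.71126 × 10^6) = 849.03.

849.03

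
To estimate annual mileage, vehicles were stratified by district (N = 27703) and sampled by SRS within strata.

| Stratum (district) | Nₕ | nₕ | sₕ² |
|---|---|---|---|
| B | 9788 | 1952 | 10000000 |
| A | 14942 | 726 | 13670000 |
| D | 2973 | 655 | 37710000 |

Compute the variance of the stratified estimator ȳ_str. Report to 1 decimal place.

6240.5

Var(ȳ_str) = Σₕ Wₕ²(1 − fₕ)sₕ²/nₕ with Wₕ = Nₕ/N, N = 27703.
B: Wₕ = 0.35331914; term = 0.35331914²·(1 − 0.19942787)·10000000/1952 = 511.98233.
A: Wₕ = 0.53936397; term = 0.53936397²·(1 − 0.04858787)·13670000/726 = 5211.5203.
D: Wₕ = 0.10731690; term = 0.10731690²·(1 − 0.22031618)·37710000/655 = 516.97551.
Sum = 6240.4781.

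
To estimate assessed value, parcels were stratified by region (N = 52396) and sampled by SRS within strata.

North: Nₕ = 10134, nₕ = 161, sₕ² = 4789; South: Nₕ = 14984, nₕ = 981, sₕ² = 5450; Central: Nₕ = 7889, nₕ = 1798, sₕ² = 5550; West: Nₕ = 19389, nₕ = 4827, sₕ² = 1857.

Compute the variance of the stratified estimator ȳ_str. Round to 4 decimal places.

Var(ȳ_str) = Σₕ Wₕ²(1 − fₕ)sₕ²/nₕ with Wₕ = Nₕ/N, N = 52396.
North: Wₕ = 0.19341171; term = 0.19341171²·(1 − 0.01588711)·4789/161 = 1.0950386.
South: Wₕ = 0.28597603; term = 0.28597603²·(1 − 0.06546983)·5450/981 = 0.42460009.
Central: Wₕ = 0.15056493; term = 0.15056493²·(1 − 0.22791228)·5550/1798 = 0.054027837.
West: Wₕ = 0.37004733; term = 0.37004733²·(1 − 0.24895559)·1857/4827 = 0.039565328.
Sum = 1.6132319.

1.6132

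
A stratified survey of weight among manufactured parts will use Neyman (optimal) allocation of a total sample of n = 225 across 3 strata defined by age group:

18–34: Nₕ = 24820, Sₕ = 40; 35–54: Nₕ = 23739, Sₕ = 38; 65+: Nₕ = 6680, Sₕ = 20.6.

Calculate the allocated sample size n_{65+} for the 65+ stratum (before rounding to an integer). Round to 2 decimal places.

15.23

Neyman allocation: nₕ = n·NₕSₕ / Σⱼ NⱼSⱼ.
Σ NⱼSⱼ = 24820·40 + 23739·38 + 6680·20.6 = 2.03249 × 10^6.
n_{65+} = 225·6680·20.6 / (2.03249 × 10^6) = 15.23.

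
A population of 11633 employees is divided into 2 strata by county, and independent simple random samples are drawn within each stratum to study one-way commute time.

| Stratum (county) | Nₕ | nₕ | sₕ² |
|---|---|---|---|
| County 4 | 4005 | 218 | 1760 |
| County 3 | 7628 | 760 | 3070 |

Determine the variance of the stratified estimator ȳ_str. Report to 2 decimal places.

2.47

Var(ȳ_str) = Σₕ Wₕ²(1 − fₕ)sₕ²/nₕ with Wₕ = Nₕ/N, N = 11633.
County 4: Wₕ = 0.34427921; term = 0.34427921²·(1 − 0.05443196)·1760/218 = 0.9048374.
County 3: Wₕ = 0.65572079; term = 0.65572079²·(1 − 0.09963293)·3070/760 = 1.5638039.
Sum = 2.4686413.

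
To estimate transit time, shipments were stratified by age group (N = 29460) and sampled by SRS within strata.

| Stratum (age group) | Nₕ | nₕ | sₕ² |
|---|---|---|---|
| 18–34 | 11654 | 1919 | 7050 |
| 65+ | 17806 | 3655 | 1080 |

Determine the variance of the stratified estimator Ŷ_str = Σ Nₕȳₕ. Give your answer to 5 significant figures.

Var(Ŷ_str) = Σₕ Nₕ²(1 − fₕ)sₕ²/nₕ.
18–34: 11654²·(1 − 1919/11654)·7050/1919 = 4.1679751 × 10^8.
65+: 17806²·(1 − 3655/17806)·1080/3655 = 7.4454315 × 10^7.
Sum = 4.9125183 × 10^8.

4.9125 × 10^8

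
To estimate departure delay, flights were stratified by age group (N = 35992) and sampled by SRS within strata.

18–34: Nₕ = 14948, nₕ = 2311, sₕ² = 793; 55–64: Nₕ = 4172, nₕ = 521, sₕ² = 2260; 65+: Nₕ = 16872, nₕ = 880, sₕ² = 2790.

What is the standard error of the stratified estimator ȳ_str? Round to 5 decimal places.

Var(ȳ_str) = Σₕ Wₕ²(1 − fₕ)sₕ²/nₕ with Wₕ = Nₕ/N, N = 35992.
18–34: Wₕ = 0.41531451; term = 0.41531451²·(1 − 0.15460262)·793/2311 = 0.050036665.
55–64: Wₕ = 0.11591465; term = 0.11591465²·(1 − 0.12488015)·2260/521 = 0.051005251.
65+: Wₕ = 0.46877084; term = 0.46877084²·(1 − 0.05215742)·2790/880 = 0.6603572.
Sum = 0.76139912.
SE = √(0.76139912) = 0.87258.

0.87258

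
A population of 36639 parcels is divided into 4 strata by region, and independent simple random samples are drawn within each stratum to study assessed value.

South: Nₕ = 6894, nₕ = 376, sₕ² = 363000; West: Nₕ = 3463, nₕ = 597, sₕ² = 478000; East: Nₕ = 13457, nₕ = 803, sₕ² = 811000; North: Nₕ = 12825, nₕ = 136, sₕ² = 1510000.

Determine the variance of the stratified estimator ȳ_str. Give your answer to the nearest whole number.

1512

Var(ȳ_str) = Σₕ Wₕ²(1 − fₕ)sₕ²/nₕ with Wₕ = Nₕ/N, N = 36639.
South: Wₕ = 0.18816016; term = 0.18816016²·(1 − 0.05454018)·363000/376 = 32.31597.
West: Wₕ = 0.09451677; term = 0.09451677²·(1 − 0.17239388)·478000/597 = 5.9196362.
East: Wₕ = 0.36728623; term = 0.36728623²·(1 − 0.05967155)·811000/803 = 128.11329.
North: Wₕ = 0.35003685; term = 0.35003685²·(1 − 0.01060429)·1510000/136 = 1345.9706.
Sum = 1512.3195.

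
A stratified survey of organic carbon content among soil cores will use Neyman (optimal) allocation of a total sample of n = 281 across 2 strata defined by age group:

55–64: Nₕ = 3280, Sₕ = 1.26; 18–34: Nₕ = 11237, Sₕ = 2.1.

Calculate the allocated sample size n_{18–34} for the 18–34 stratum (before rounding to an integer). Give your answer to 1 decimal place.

239.1

Neyman allocation: nₕ = n·NₕSₕ / Σⱼ NⱼSⱼ.
Σ NⱼSⱼ = 3280·1.26 + 11237·2.1 = 27730.5.
n_{18–34} = 281·11237·2.1 / 27730.5 = 239.1.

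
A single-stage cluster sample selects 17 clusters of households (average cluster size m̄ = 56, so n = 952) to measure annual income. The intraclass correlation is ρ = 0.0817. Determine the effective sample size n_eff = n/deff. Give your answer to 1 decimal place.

deff = 1 + (56 − 1)·0.0817 = 1 + 4.4935 = 5.4935.
n_eff = 952 / 5.4935 = 173.3.

173.3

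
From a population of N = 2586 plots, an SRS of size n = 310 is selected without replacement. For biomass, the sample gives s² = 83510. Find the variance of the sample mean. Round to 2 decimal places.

237.09

Under SRS without replacement, Var(ȳ) = (1 − f)·s²/n with f = n/N = 310/2586 = 0.11987626.
Var(ȳ) = (1 − 0.11987626)·83510/310 = 0.88012374·269.3871 = 237.09398.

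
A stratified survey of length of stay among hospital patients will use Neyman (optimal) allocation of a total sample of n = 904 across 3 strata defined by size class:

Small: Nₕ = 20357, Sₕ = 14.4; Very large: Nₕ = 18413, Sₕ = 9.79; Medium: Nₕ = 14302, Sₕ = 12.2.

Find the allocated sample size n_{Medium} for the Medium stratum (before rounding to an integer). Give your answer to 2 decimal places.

243.46

Neyman allocation: nₕ = n·NₕSₕ / Σⱼ NⱼSⱼ.
Σ NⱼSⱼ = 20357·14.4 + 18413·9.79 + 14302·12.2 = 647888.47.
n_{Medium} = 904·14302·12.2 / 647888.47 = 243.46.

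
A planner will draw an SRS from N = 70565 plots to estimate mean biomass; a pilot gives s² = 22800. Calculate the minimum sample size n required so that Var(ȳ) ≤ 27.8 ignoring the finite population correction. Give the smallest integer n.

821

Without fpc, n₀ = s²/D = 22800/27.8 = 820.1439.
Rounding up, n = 821.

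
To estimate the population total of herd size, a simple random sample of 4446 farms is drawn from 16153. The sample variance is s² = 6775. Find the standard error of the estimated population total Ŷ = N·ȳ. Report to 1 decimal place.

16975.4

Var(Ŷ) = N²·Var(ȳ) = N²·(1 − n/N)·s²/n.
f = 4446/16153 = 0.27524299; Var(ȳ) = 0.72475701·6775/4446 = 1.1044149.
Var(Ŷ) = 16153² · 1.1044149 = 2.8816328 × 10^8.
SE(Ŷ) = √(2.8816328 × 10^8) = 16975.4.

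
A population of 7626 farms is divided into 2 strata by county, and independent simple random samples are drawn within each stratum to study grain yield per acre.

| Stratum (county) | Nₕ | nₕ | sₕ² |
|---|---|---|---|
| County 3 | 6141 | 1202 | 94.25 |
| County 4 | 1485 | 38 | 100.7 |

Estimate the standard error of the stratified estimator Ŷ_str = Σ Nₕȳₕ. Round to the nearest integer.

Var(Ŷ_str) = Σₕ Nₕ²(1 − fₕ)sₕ²/nₕ.
County 3: 6141²·(1 − 1202/6141)·94.25/1202 = 2.3782364 × 10^6.
County 4: 1485²·(1 − 38/1485)·100.7/38 = 5.6943068 × 10^6.
Sum = 8.0725432 × 10^6.
SE = √(8.0725432 × 10^6) = 2841.

2841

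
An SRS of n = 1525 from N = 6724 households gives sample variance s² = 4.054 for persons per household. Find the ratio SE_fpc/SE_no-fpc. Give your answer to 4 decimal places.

f = n/N = 1525/6724 = 0.22679952.
SE_no-fpc = √(s²/n) = 0.051559293; SE_fpc = √((1−f)s²/n) = 0.045337024.
Ratio = √(1−f) = 0.87931819.

0.8793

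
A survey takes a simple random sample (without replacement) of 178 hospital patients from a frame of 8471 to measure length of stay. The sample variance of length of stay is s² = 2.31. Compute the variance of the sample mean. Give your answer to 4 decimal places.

0.0127

Under SRS without replacement, Var(ȳ) = (1 − f)·s²/n with f = n/N = 178/8471 = 0.02101287.
Var(ȳ) = (1 − 0.02101287)·2.31/178 = 0.97898713·0.012977528 = 0.012704833.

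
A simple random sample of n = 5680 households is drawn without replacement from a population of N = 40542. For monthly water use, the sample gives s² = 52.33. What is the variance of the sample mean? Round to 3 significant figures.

0.00792

Under SRS without replacement, Var(ȳ) = (1 − f)·s²/n with f = n/N = 5680/40542 = 0.14010162.
Var(ȳ) = (1 − 0.14010162)·52.33/5680 = 0.85989838·0.0092130282 = 0.007922268.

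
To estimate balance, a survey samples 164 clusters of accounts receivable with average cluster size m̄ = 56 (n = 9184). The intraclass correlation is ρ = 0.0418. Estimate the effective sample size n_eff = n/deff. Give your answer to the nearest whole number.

2784

deff = 1 + (56 − 1)·0.0418 = 1 + 2.299 = 3.299.
n_eff = 9184 / 3.299 = 2784.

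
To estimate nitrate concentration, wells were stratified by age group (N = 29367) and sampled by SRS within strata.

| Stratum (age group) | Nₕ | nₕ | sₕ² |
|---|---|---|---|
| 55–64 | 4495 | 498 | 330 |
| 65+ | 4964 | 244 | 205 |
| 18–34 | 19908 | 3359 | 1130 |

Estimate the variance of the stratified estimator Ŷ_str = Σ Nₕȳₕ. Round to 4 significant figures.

1.424 × 10^8

Var(Ŷ_str) = Σₕ Nₕ²(1 − fₕ)sₕ²/nₕ.
55–64: 4495²·(1 − 498/4495)·330/498 = 1.1905522 × 10^7.
65+: 4964²·(1 − 244/4964)·205/244 = 1.9685108 × 10^7.
18–34: 19908²·(1 − 3359/19908)·1130/3359 = 1.1083268 × 10^8.
Sum = 1.4242331 × 10^8.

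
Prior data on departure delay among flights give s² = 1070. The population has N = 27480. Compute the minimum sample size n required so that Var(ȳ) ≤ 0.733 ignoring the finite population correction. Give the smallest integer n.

Without fpc, n₀ = s²/D = 1070/0.733 = 1459.7544.
Rounding up, n = 1460.

1460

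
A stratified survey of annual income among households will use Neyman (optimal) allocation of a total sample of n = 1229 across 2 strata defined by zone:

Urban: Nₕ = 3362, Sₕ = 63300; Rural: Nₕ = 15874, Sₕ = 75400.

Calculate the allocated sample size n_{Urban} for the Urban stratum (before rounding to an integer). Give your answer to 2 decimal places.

185.53

Neyman allocation: nₕ = n·NₕSₕ / Σⱼ NⱼSⱼ.
Σ NⱼSⱼ = 3362·63300 + 15874·75400 = 1.4097142 × 10^9.
n_{Urban} = 1229·3362·63300 / (1.4097142 × 10^9) = 185.53.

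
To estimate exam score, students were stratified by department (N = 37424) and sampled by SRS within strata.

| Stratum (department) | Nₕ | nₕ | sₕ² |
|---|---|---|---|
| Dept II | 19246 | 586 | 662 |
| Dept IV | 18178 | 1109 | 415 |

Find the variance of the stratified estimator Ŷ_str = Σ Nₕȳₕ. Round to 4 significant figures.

Var(Ŷ_str) = Σₕ Nₕ²(1 − fₕ)sₕ²/nₕ.
Dept II: 19246²·(1 − 586/19246)·662/586 = 4.0570699 × 10^8.
Dept IV: 18178²·(1 − 1109/18178)·415/1109 = 1.1611029 × 10^8.
Sum = 5.2181728 × 10^8.

5.218 × 10^8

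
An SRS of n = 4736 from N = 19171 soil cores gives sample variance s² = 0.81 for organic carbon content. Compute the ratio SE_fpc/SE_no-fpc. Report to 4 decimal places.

f = n/N = 4736/19171 = 0.24703980.
SE_no-fpc = √(s²/n) = 0.013077859; SE_fpc = √((1−f)s²/n) = 0.011348087.
Ratio = √(1−f) = 0.86773279.

0.8677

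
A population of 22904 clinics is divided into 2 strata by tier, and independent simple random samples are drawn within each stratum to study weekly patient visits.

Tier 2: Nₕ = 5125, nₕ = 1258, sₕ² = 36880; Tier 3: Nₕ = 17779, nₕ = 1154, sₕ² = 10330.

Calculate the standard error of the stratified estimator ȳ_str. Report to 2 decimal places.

Var(ȳ_str) = Σₕ Wₕ²(1 − fₕ)sₕ²/nₕ with Wₕ = Nₕ/N, N = 22904.
Tier 2: Wₕ = 0.22376004; term = 0.22376004²·(1 − 0.24546341)·36880/1258 = 1.1075304.
Tier 3: Wₕ = 0.77623996; term = 0.77623996²·(1 − 0.06490804)·10330/1154 = 5.0436022.
Sum = 6.1511326.
SE = √(6.1511326) = 2.48.

2.48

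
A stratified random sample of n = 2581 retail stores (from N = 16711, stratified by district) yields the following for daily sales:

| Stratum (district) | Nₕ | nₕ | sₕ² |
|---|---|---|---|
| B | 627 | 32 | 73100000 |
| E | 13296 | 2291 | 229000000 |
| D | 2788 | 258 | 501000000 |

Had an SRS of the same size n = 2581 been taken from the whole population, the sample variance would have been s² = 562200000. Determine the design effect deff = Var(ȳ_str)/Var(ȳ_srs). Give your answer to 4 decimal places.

Var(ȳ_str) = Σ Wₕ²(1−fₕ)sₕ²/nₕ with Wₕ = Nₕ/16711:
  B: (627/16711)²·(1−32/627)·73100000/32 = 3051.7365
  E: (13296/16711)²·(1−2291/13296)·229000000/2291 = 52374.099
  D: (2788/16711)²·(1−258/2788)·501000000/258 = 49048.579
  → Var(ȳ_str) = 104474.41.
Var(ȳ_srs) = (1 − 2581/16711)·562200000/2581 = 184180.04.
deff = 104474.41 / 184180.04 = 0.5672.

0.5672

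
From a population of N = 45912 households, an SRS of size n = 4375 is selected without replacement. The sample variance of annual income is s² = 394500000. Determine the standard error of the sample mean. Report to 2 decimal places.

Under SRS without replacement, Var(ȳ) = (1 − f)·s²/n with f = n/N = 4375/45912 = 0.09529099.
Var(ȳ) = (1 − 0.09529099)·394500000/4375 = 0.90470901·90171.429 = 81578.904.
SE(ȳ) = √(81578.904) = 285.62.

285.62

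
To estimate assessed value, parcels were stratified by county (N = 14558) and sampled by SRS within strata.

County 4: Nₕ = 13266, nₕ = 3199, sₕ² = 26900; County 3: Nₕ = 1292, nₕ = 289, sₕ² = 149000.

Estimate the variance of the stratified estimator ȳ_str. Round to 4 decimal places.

8.4512

Var(ȳ_str) = Σₕ Wₕ²(1 − fₕ)sₕ²/nₕ with Wₕ = Nₕ/N, N = 14558.
County 4: Wₕ = 0.91125155; term = 0.91125155²·(1 − 0.24114277)·26900/3199 = 5.2987652.
County 3: Wₕ = 0.08874845; term = 0.08874845²·(1 − 0.22368421)·149000/289 = 3.1524517.
Sum = 8.4512169.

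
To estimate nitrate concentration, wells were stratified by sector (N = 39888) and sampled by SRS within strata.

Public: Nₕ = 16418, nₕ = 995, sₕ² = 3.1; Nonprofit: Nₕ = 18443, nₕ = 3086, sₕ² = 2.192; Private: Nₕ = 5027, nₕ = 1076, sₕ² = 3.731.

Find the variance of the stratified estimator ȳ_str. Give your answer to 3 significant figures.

6.66 × 10^-4

Var(ȳ_str) = Σₕ Wₕ²(1 − fₕ)sₕ²/nₕ with Wₕ = Nₕ/N, N = 39888.
Public: Wₕ = 0.41160249; term = 0.41160249²·(1 − 0.06060421)·3.1/995 = 4.9584187 × 10^-4.
Nonprofit: Wₕ = 0.46236963; term = 0.46236963²·(1 − 0.16732636)·2.192/3086 = 1.2644395 × 10^-4.
Private: Wₕ = 0.12602788; term = 0.12602788²·(1 − 0.21404416)·3.731/1076 = 4.3285693 × 10^-5.
Sum = 6.6557151 × 10^-4.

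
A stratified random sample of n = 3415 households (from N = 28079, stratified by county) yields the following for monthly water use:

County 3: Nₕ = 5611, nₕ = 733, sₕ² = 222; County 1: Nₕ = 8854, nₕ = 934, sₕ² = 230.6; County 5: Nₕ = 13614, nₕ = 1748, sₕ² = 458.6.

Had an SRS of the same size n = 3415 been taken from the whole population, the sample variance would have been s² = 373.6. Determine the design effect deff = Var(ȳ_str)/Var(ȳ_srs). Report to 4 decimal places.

Var(ȳ_str) = Σ Wₕ²(1−fₕ)sₕ²/nₕ with Wₕ = Nₕ/28079:
  County 3: (5611/28079)²·(1−733/5611)·222/733 = 0.010513996
  County 1: (8854/28079)²·(1−934/8854)·230.6/934 = 0.021959065
  County 5: (13614/28079)²·(1−1748/13614)·458.6/1748 = 0.053755071
  → Var(ȳ_str) = 0.086228132.
Var(ȳ_srs) = (1 − 3415/28079)·373.6/3415 = 0.09609439.
deff = 0.086228132 / 0.09609439 = 0.8973.

0.8973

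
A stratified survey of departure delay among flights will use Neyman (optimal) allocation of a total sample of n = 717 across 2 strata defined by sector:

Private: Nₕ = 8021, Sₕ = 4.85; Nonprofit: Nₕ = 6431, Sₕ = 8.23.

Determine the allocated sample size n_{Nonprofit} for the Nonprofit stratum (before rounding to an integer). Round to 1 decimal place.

413.3

Neyman allocation: nₕ = n·NₕSₕ / Σⱼ NⱼSⱼ.
Σ NⱼSⱼ = 8021·4.85 + 6431·8.23 = 91828.98.
n_{Nonprofit} = 717·6431·8.23 / 91828.98 = 413.3.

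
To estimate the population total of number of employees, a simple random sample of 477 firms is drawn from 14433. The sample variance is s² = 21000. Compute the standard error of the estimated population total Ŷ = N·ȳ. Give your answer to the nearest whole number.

94169

Var(Ŷ) = N²·Var(ȳ) = N²·(1 − n/N)·s²/n.
f = 477/14433 = 0.03304926; Var(ȳ) = 0.96695074·21000/477 = 42.570158.
Var(Ŷ) = 14433² · 42.570158 = 8.867853 × 10^9.
SE(Ŷ) = √(8.867853 × 10^9) = 94169.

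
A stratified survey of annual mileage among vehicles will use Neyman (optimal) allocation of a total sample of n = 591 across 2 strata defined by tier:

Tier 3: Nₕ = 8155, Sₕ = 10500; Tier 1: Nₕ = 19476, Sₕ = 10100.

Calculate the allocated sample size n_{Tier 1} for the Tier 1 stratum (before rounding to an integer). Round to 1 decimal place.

Neyman allocation: nₕ = n·NₕSₕ / Σⱼ NⱼSⱼ.
Σ NⱼSⱼ = 8155·10500 + 19476·10100 = 2.823351 × 10^8.
n_{Tier 1} = 591·19476·10100 / (2.823351 × 10^8) = 411.8.

411.8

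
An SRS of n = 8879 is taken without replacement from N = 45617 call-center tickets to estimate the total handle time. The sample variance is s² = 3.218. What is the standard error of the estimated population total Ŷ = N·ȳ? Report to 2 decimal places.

Var(Ŷ) = N²·Var(ȳ) = N²·(1 − n/N)·s²/n.
f = 8879/45617 = 0.19464235; Var(ȳ) = 0.80535765·3.218/8879 = 2.9188433 × 10^-4.
Var(Ŷ) = 45617² · (2.9188433 × 10^-4) = 607385.22.
SE(Ŷ) = √(607385.22) = 779.35.

779.35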